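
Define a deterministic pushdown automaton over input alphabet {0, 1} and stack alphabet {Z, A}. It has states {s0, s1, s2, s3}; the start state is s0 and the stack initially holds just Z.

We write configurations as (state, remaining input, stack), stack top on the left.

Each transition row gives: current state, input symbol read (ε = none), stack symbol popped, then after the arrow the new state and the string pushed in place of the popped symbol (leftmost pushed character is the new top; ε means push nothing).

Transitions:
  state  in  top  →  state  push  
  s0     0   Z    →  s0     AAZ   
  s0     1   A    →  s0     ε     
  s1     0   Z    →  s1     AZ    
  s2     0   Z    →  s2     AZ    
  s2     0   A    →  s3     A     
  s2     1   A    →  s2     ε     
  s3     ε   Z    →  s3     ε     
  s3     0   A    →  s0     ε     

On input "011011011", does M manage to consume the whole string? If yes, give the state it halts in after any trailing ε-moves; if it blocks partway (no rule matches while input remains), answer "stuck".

(s0, 011011011, Z)
  read 0, top Z: go to s0, push AAZ → (s0, 11011011, AAZ)
  read 1, top A: go to s0, push ε → (s0, 1011011, AZ)
  read 1, top A: go to s0, push ε → (s0, 011011, Z)
  read 0, top Z: go to s0, push AAZ → (s0, 11011, AAZ)
  read 1, top A: go to s0, push ε → (s0, 1011, AZ)
  read 1, top A: go to s0, push ε → (s0, 011, Z)
  read 0, top Z: go to s0, push AAZ → (s0, 11, AAZ)
  read 1, top A: go to s0, push ε → (s0, 1, AZ)
  read 1, top A: go to s0, push ε → (s0, ε, Z)
All input consumed; M is in state s0.

s0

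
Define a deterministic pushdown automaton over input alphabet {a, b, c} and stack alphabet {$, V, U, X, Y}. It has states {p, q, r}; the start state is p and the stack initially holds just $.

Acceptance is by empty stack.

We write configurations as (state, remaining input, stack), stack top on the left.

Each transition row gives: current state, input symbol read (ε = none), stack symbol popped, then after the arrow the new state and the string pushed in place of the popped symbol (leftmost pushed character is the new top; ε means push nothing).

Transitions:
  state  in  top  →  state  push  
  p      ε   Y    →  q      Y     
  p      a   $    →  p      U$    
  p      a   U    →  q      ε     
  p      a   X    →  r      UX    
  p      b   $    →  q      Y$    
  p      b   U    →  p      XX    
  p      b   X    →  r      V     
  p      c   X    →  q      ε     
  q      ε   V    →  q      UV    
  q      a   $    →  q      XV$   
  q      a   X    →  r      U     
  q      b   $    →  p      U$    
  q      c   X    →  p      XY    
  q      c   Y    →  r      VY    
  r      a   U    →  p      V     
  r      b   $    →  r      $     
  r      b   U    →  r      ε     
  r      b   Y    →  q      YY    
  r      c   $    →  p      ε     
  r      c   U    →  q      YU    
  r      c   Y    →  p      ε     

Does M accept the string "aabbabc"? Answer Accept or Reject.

Reject

(p, aabbabc, $) ⊢ (p, abbabc, U$) ⊢ (q, bbabc, $) ⊢ (p, babc, U$) ⊢ (p, abc, XX$) ⊢ (r, bc, UXX$) ⊢ (r, c, XX$)
No transition applies at (r, c, XX$); input not fully consumed.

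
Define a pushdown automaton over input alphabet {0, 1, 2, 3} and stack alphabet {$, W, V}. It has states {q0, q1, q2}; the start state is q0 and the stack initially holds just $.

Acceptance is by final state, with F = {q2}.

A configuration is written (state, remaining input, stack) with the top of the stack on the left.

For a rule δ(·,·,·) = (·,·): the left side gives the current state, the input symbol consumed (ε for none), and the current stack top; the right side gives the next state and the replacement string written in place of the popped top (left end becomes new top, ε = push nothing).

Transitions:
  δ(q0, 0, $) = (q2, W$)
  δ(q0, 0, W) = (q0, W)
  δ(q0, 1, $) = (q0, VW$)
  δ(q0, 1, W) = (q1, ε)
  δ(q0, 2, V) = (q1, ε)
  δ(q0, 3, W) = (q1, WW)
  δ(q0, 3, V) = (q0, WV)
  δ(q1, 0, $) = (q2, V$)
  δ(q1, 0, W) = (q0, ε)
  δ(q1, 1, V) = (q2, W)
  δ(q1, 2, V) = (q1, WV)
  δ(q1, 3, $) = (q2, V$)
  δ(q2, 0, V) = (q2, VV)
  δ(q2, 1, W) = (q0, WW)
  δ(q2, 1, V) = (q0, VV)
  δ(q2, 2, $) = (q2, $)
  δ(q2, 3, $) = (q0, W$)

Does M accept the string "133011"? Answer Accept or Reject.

One accepting computation: (q0, 133011, $) ⊢ (q0, 33011, VW$) ⊢ (q0, 3011, WVW$) ⊢ (q1, 011, WWVW$) ⊢ (q0, 11, WVW$) ⊢ (q1, 1, VW$) ⊢ (q2, ε, WW$)
All input consumed and state q2 ∈ F.

Accept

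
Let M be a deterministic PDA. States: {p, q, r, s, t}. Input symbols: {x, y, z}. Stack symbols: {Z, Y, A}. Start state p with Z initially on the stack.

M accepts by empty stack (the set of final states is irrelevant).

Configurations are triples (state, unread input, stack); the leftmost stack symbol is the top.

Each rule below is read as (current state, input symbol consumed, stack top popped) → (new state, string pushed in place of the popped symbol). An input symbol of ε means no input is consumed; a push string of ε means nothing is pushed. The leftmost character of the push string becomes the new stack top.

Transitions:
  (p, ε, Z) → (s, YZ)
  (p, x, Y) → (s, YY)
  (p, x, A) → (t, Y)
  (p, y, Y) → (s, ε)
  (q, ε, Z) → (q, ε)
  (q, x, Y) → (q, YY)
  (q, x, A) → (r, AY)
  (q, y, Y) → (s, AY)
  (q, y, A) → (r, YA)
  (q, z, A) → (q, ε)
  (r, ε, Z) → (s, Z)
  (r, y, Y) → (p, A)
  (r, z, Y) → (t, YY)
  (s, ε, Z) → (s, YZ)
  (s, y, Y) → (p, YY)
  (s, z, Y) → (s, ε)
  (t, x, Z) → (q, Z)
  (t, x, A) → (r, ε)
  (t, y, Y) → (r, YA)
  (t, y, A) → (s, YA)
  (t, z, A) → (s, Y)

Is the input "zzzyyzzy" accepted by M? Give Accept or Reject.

Reject

(p, zzzyyzzy, Z)
  ε-move, top Z: go to s, push YZ → (s, zzzyyzzy, YZ)
  read z, top Y: go to s, push ε → (s, zzyyzzy, Z)
  ε-move, top Z: go to s, push YZ → (s, zzyyzzy, YZ)
  read z, top Y: go to s, push ε → (s, zyyzzy, Z)
  ε-move, top Z: go to s, push YZ → (s, zyyzzy, YZ)
  read z, top Y: go to s, push ε → (s, yyzzy, Z)
  ε-move, top Z: go to s, push YZ → (s, yyzzy, YZ)
  read y, top Y: go to p, push YY → (p, yzzy, YYZ)
  read y, top Y: go to s, push ε → (s, zzy, YZ)
  read z, top Y: go to s, push ε → (s, zy, Z)
  ε-move, top Z: go to s, push YZ → (s, zy, YZ)
  read z, top Y: go to s, push ε → (s, y, Z)
  ε-move, top Z: go to s, push YZ → (s, y, YZ)
  read y, top Y: go to p, push YY → (p, ε, YYZ)
All input consumed; stack is YYZ, not empty, and no further ε-move applies.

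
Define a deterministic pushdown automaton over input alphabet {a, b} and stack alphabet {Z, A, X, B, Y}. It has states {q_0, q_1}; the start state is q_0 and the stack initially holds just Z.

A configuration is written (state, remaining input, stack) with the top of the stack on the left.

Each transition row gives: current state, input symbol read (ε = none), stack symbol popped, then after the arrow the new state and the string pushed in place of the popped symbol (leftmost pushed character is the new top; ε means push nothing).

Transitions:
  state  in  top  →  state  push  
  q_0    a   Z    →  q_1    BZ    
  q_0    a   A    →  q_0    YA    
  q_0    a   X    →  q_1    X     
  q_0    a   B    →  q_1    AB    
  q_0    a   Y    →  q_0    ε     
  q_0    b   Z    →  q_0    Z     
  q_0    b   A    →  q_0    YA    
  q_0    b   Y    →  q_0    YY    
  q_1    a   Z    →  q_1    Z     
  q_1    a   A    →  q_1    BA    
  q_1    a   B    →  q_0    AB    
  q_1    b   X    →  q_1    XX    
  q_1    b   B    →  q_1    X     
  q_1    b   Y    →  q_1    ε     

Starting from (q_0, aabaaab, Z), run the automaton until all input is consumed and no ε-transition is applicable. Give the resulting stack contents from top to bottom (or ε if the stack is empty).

(q_0, aabaaab, Z)
  read a, top Z: go to q_1, push BZ → (q_1, abaaab, BZ)
  read a, top B: go to q_0, push AB → (q_0, baaab, ABZ)
  read b, top A: go to q_0, push YA → (q_0, aaab, YABZ)
  read a, top Y: go to q_0, push ε → (q_0, aab, ABZ)
  read a, top A: go to q_0, push YA → (q_0, ab, YABZ)
  read a, top Y: go to q_0, push ε → (q_0, b, ABZ)
  read b, top A: go to q_0, push YA → (q_0, ε, YABZ)
All input consumed in state q_0 with stack YABZ.

YABZ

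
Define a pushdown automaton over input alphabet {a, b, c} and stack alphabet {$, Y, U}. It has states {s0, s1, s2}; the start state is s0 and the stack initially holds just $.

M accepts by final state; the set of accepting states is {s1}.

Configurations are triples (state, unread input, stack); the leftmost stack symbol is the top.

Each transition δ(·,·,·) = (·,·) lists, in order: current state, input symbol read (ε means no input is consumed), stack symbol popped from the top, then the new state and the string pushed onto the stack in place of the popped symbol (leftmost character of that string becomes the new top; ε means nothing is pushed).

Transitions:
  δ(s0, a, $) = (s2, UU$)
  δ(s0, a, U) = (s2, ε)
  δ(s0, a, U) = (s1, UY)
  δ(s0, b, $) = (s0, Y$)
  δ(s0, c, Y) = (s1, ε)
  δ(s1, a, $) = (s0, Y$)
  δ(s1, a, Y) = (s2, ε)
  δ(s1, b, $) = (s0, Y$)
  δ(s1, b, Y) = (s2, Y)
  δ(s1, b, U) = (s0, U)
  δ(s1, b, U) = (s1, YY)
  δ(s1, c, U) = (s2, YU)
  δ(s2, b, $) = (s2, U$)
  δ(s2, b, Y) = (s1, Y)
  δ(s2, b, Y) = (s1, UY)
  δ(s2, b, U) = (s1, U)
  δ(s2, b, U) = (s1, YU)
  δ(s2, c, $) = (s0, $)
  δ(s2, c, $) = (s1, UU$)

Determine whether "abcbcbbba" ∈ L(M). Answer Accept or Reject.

Reject

No computation consumes all input and reaches a final state.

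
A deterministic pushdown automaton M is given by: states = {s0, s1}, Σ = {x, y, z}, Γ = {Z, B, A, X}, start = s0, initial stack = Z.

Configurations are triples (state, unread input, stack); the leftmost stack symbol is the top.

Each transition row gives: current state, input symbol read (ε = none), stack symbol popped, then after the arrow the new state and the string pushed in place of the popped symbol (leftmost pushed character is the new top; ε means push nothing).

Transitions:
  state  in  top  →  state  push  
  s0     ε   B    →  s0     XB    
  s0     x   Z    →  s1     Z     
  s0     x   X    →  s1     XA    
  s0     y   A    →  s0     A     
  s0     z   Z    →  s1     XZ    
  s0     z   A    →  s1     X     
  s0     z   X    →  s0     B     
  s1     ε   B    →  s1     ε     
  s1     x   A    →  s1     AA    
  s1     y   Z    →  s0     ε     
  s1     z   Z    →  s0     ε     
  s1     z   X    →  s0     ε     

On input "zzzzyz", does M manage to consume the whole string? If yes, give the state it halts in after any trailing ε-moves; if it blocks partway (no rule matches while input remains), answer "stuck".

(s0, zzzzyz, Z)
  read z, top Z: go to s1, push XZ → (s1, zzzyz, XZ)
  read z, top X: go to s0, push ε → (s0, zzyz, Z)
  read z, top Z: go to s1, push XZ → (s1, zyz, XZ)
  read z, top X: go to s0, push ε → (s0, yz, Z)
No transition for (s0, y, top Z); M blocks with input yz remaining.

stuck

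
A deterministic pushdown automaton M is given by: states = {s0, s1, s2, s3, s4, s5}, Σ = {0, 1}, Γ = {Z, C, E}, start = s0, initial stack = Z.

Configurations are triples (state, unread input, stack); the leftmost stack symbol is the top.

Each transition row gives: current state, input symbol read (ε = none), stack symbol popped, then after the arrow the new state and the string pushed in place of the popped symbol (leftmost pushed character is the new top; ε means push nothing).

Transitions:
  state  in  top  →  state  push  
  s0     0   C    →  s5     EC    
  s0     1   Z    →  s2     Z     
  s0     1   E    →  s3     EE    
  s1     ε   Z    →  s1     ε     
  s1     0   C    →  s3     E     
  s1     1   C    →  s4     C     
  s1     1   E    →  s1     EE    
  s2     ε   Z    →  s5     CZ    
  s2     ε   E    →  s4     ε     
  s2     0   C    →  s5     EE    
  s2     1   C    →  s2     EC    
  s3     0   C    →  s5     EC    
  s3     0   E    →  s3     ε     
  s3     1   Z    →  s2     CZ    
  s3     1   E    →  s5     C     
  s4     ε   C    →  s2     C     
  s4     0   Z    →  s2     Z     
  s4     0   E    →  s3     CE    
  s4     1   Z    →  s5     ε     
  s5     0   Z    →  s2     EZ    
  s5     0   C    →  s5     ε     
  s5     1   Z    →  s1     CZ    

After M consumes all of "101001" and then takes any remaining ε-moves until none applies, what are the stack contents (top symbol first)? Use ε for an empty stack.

CZ

(s0, 101001, Z)
  read 1, top Z: go to s2, push Z → (s2, 01001, Z)
  ε-move, top Z: go to s5, push CZ → (s5, 01001, CZ)
  read 0, top C: go to s5, push ε → (s5, 1001, Z)
  read 1, top Z: go to s1, push CZ → (s1, 001, CZ)
  read 0, top C: go to s3, push E → (s3, 01, EZ)
  read 0, top E: go to s3, push ε → (s3, 1, Z)
  read 1, top Z: go to s2, push CZ → (s2, ε, CZ)
All input consumed in state s2 with stack CZ.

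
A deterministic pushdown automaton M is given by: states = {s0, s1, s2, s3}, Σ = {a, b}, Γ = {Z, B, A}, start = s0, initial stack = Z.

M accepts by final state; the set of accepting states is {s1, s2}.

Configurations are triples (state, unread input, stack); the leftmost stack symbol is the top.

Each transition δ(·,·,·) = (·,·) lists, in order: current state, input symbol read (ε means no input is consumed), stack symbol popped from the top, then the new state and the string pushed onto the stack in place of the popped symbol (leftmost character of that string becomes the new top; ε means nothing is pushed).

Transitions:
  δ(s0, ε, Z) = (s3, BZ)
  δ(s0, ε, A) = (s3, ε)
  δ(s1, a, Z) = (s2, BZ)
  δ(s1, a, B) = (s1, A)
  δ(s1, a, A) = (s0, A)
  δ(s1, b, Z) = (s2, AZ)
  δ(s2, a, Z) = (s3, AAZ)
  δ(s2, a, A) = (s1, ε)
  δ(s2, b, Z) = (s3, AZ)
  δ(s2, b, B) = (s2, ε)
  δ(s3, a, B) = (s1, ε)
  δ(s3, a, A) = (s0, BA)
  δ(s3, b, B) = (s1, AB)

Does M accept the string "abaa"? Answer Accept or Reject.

(s0, abaa, Z)
  ε-move, top Z: go to s3, push BZ → (s3, abaa, BZ)
  read a, top B: go to s1, push ε → (s1, baa, Z)
  read b, top Z: go to s2, push AZ → (s2, aa, AZ)
  read a, top A: go to s1, push ε → (s1, a, Z)
  read a, top Z: go to s2, push BZ → (s2, ε, BZ)
All input consumed; state s2 ∈ F.

Accept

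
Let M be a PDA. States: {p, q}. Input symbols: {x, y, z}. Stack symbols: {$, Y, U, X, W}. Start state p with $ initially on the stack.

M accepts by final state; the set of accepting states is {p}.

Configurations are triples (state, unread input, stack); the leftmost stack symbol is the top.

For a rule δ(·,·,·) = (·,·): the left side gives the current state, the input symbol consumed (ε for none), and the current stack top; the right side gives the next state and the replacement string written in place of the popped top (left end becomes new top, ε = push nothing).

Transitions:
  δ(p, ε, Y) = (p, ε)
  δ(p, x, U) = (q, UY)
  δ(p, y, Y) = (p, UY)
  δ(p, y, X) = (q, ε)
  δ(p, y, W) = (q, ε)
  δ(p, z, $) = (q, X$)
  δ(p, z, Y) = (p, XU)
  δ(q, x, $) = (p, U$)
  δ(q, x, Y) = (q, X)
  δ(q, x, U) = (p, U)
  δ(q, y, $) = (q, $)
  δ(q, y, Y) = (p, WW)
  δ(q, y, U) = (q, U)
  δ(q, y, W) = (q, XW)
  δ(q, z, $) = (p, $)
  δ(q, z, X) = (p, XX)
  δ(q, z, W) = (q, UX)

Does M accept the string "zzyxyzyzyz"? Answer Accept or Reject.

No computation consumes all input and reaches a final state.

Reject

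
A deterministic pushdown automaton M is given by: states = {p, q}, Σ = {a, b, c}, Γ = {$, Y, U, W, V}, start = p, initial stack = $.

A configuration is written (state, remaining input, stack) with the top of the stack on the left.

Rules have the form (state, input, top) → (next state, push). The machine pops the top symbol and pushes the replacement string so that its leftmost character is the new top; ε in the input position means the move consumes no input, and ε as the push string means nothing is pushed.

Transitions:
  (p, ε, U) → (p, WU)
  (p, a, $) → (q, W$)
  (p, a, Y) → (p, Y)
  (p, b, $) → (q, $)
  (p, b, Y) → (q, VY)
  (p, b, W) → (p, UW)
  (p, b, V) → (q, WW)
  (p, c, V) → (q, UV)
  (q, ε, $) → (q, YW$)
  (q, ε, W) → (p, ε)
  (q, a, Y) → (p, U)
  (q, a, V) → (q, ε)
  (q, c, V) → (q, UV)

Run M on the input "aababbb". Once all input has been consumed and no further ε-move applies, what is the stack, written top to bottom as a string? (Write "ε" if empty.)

WUWUWUWUW$

(p, aababbb, $) ⊢ (q, ababbb, W$) ⊢ (p, ababbb, $) ⊢ (q, babbb, W$) ⊢ (p, babbb, $) ⊢ (q, abbb, $) ⊢ (q, abbb, YW$) ⊢ (p, bbb, UW$) ⊢ (p, bbb, WUW$) ⊢ (p, bb, UWUW$) ⊢ (p, bb, WUWUW$) ⊢ (p, b, UWUWUW$) ⊢ (p, b, WUWUWUW$) ⊢ (p, ε, UWUWUWUW$) ⊢ (p, ε, WUWUWUWUW$)
All input consumed in state p with stack WUWUWUWUW$.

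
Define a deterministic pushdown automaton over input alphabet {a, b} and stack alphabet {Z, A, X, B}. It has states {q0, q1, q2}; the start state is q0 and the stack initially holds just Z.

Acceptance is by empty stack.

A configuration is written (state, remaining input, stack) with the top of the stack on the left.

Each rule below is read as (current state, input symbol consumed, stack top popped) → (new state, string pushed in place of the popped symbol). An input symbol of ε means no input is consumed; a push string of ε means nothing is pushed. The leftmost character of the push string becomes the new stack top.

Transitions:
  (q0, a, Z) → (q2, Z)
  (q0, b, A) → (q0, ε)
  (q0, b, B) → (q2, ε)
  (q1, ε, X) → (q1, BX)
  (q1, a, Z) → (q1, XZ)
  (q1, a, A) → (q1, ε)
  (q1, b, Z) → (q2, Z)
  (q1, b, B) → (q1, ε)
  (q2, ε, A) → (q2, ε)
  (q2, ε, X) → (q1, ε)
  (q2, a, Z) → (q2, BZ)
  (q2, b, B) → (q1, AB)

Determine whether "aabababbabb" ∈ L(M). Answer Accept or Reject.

Reject

(q0, aabababbabb, Z) ⊢ (q2, abababbabb, Z) ⊢ (q2, bababbabb, BZ) ⊢ (q1, ababbabb, ABZ) ⊢ (q1, babbabb, BZ) ⊢ (q1, abbabb, Z) ⊢ (q1, bbabb, XZ) ⊢ (q1, bbabb, BXZ) ⊢ (q1, babb, XZ) ⊢ (q1, babb, BXZ) ⊢ (q1, abb, XZ) ⊢ (q1, abb, BXZ)
No transition applies at (q1, abb, BXZ); input not fully consumed.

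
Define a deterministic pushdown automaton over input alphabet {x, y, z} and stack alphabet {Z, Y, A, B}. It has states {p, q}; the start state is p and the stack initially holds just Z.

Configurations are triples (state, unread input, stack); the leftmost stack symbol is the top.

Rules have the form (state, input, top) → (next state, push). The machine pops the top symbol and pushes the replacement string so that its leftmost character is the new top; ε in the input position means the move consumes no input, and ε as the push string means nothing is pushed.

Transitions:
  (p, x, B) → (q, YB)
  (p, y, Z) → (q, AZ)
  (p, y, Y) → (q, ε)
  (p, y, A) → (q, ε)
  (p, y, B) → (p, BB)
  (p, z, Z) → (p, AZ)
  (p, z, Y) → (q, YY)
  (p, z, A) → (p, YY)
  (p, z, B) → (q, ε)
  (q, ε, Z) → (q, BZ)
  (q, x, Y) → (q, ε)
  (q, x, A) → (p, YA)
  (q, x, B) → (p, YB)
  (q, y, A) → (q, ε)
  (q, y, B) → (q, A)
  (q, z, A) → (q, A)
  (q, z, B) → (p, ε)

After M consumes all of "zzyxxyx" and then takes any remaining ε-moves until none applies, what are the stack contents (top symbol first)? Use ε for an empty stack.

YBZ

(p, zzyxxyx, Z) ⊢ (p, zyxxyx, AZ) ⊢ (p, yxxyx, YYZ) ⊢ (q, xxyx, YZ) ⊢ (q, xyx, Z) ⊢ (q, xyx, BZ) ⊢ (p, yx, YBZ) ⊢ (q, x, BZ) ⊢ (p, ε, YBZ)
All input consumed in state p with stack YBZ.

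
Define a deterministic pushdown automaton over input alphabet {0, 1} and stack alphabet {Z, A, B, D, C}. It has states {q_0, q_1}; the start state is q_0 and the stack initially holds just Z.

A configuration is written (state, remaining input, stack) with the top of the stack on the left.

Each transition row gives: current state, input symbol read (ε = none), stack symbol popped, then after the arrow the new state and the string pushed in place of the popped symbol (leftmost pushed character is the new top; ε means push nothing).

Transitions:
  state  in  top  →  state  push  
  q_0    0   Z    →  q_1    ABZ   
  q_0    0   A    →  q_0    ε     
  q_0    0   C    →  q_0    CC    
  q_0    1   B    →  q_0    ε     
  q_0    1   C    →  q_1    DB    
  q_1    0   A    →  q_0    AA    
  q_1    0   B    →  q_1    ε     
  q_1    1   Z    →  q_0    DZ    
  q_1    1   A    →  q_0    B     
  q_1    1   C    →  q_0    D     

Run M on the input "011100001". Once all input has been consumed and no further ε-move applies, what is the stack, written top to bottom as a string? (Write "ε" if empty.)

(q_0, 011100001, Z)
  read 0, top Z: go to q_1, push ABZ → (q_1, 11100001, ABZ)
  read 1, top A: go to q_0, push B → (q_0, 1100001, BBZ)
  read 1, top B: go to q_0, push ε → (q_0, 100001, BZ)
  read 1, top B: go to q_0, push ε → (q_0, 00001, Z)
  read 0, top Z: go to q_1, push ABZ → (q_1, 0001, ABZ)
  read 0, top A: go to q_0, push AA → (q_0, 001, AABZ)
  read 0, top A: go to q_0, push ε → (q_0, 01, ABZ)
  read 0, top A: go to q_0, push ε → (q_0, 1, BZ)
  read 1, top B: go to q_0, push ε → (q_0, ε, Z)
All input consumed in state q_0 with stack Z.

Z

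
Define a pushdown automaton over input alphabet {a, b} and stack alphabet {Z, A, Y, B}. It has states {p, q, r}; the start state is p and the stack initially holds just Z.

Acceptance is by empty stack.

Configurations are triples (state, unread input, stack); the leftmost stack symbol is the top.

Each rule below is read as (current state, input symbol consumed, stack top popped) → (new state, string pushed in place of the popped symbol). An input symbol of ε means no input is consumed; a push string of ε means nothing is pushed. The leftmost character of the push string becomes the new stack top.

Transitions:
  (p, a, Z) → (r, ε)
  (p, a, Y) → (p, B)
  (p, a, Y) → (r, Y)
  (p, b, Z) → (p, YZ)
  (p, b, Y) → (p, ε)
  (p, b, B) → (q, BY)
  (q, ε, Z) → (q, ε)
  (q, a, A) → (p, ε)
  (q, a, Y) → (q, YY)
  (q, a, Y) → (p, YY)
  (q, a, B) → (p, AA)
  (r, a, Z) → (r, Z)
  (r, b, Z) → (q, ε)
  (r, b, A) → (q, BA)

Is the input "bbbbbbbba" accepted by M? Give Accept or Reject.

One accepting computation: (p, bbbbbbbba, Z) ⊢ (p, bbbbbbba, YZ) ⊢ (p, bbbbbba, Z) ⊢ (p, bbbbba, YZ) ⊢ (p, bbbba, Z) ⊢ (p, bbba, YZ) ⊢ (p, bba, Z) ⊢ (p, ba, YZ) ⊢ (p, a, Z) ⊢ (r, ε, ε)
All input consumed and the stack is empty.

Accept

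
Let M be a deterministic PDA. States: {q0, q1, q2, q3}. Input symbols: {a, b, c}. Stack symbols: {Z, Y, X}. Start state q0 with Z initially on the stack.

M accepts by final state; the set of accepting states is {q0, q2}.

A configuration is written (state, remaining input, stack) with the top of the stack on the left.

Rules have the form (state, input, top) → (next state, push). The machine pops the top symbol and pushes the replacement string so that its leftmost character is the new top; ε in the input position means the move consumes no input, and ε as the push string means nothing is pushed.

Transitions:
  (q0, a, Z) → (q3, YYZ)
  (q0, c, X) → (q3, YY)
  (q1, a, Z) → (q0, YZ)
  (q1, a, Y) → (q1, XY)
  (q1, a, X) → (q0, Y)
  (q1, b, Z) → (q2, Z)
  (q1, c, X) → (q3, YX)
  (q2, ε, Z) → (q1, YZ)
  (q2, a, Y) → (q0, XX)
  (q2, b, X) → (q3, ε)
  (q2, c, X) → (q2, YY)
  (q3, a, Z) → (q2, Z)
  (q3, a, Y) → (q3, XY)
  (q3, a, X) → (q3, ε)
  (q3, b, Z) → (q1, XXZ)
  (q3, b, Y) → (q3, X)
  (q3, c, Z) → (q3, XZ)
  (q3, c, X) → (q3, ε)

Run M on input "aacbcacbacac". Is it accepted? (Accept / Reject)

Reject

(q0, aacbcacbacac, Z)
  read a, top Z: go to q3, push YYZ → (q3, acbcacbacac, YYZ)
  read a, top Y: go to q3, push XY → (q3, cbcacbacac, XYYZ)
  read c, top X: go to q3, push ε → (q3, bcacbacac, YYZ)
  read b, top Y: go to q3, push X → (q3, cacbacac, XYZ)
  read c, top X: go to q3, push ε → (q3, acbacac, YZ)
  read a, top Y: go to q3, push XY → (q3, cbacac, XYZ)
  read c, top X: go to q3, push ε → (q3, bacac, YZ)
  read b, top Y: go to q3, push X → (q3, acac, XZ)
  read a, top X: go to q3, push ε → (q3, cac, Z)
  read c, top Z: go to q3, push XZ → (q3, ac, XZ)
  read a, top X: go to q3, push ε → (q3, c, Z)
  read c, top Z: go to q3, push XZ → (q3, ε, XZ)
All input consumed; state q3 ∉ F and no further ε-move applies.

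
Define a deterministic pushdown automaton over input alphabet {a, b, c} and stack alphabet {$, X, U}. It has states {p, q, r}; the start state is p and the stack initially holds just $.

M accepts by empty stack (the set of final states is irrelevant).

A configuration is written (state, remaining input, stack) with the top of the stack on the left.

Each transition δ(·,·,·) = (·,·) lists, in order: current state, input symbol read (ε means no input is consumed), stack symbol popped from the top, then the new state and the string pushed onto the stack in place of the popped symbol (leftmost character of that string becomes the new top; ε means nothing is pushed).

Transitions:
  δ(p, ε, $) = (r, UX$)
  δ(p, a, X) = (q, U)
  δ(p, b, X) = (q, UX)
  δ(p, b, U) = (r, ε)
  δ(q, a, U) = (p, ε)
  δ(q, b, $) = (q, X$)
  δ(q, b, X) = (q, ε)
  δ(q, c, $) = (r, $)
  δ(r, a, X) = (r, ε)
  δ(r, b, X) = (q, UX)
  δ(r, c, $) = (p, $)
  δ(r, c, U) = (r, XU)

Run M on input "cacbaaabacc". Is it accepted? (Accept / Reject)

Reject

(p, cacbaaabacc, $)
  ε-move, top $: go to r, push UX$ → (r, cacbaaabacc, UX$)
  read c, top U: go to r, push XU → (r, acbaaabacc, XUX$)
  read a, top X: go to r, push ε → (r, cbaaabacc, UX$)
  read c, top U: go to r, push XU → (r, baaabacc, XUX$)
  read b, top X: go to q, push UX → (q, aaabacc, UXUX$)
  read a, top U: go to p, push ε → (p, aabacc, XUX$)
  read a, top X: go to q, push U → (q, abacc, UUX$)
  read a, top U: go to p, push ε → (p, bacc, UX$)
  read b, top U: go to r, push ε → (r, acc, X$)
  read a, top X: go to r, push ε → (r, cc, $)
  read c, top $: go to p, push $ → (p, c, $)
  ε-move, top $: go to r, push UX$ → (r, c, UX$)
  read c, top U: go to r, push XU → (r, ε, XUX$)
All input consumed; stack is XUX$, not empty, and no further ε-move applies.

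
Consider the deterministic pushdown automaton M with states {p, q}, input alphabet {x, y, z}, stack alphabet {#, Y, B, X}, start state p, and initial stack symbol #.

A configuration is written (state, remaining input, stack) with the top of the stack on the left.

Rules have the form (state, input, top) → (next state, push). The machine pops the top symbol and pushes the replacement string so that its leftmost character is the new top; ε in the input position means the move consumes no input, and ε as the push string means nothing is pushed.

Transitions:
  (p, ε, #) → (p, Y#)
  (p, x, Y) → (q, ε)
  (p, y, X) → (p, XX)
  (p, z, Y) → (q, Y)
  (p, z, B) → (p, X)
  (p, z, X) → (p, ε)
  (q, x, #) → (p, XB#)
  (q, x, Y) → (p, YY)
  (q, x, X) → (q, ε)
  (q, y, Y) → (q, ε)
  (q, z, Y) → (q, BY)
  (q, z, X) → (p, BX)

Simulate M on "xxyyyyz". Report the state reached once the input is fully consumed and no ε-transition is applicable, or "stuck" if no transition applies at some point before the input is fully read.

p

(p, xxyyyyz, #)
  ε-move, top #: go to p, push Y# → (p, xxyyyyz, Y#)
  read x, top Y: go to q, push ε → (q, xyyyyz, #)
  read x, top #: go to p, push XB# → (p, yyyyz, XB#)
  read y, top X: go to p, push XX → (p, yyyz, XXB#)
  read y, top X: go to p, push XX → (p, yyz, XXXB#)
  read y, top X: go to p, push XX → (p, yz, XXXXB#)
  read y, top X: go to p, push XX → (p, z, XXXXXB#)
  read z, top X: go to p, push ε → (p, ε, XXXXB#)
All input consumed; M is in state p.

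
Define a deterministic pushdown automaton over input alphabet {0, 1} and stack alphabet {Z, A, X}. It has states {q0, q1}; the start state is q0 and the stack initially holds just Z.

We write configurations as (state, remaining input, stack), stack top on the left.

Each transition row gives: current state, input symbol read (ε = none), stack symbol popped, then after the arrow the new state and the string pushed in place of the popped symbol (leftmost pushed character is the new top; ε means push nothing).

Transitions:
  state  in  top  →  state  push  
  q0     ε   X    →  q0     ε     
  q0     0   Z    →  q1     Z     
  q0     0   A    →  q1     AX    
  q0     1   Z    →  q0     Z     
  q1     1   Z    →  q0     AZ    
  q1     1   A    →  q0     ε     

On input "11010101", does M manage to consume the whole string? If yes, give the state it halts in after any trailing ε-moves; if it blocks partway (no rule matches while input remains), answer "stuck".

q0

(q0, 11010101, Z)
  read 1, top Z: go to q0, push Z → (q0, 1010101, Z)
  read 1, top Z: go to q0, push Z → (q0, 010101, Z)
  read 0, top Z: go to q1, push Z → (q1, 10101, Z)
  read 1, top Z: go to q0, push AZ → (q0, 0101, AZ)
  read 0, top A: go to q1, push AX → (q1, 101, AXZ)
  read 1, top A: go to q0, push ε → (q0, 01, XZ)
  ε-move, top X: go to q0, push ε → (q0, 01, Z)
  read 0, top Z: go to q1, push Z → (q1, 1, Z)
  read 1, top Z: go to q0, push AZ → (q0, ε, AZ)
All input consumed; M is in state q0.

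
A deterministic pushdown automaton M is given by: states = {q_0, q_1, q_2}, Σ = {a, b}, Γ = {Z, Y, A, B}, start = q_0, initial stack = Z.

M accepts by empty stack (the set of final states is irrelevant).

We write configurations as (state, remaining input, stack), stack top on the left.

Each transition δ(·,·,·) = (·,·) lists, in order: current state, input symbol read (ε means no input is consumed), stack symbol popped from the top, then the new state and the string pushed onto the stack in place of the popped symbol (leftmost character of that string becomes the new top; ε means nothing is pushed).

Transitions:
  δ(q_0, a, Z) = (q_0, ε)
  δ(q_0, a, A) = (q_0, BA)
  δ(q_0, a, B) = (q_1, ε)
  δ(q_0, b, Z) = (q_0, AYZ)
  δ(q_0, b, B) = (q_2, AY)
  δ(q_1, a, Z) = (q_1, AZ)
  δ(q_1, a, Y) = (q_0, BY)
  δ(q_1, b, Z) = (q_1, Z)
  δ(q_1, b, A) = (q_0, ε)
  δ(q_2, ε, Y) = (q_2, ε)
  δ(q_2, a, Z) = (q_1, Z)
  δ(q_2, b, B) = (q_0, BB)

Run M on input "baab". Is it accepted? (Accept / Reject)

(q_0, baab, Z)
  read b, top Z: go to q_0, push AYZ → (q_0, aab, AYZ)
  read a, top A: go to q_0, push BA → (q_0, ab, BAYZ)
  read a, top B: go to q_1, push ε → (q_1, b, AYZ)
  read b, top A: go to q_0, push ε → (q_0, ε, YZ)
All input consumed; stack is YZ, not empty, and no further ε-move applies.

Reject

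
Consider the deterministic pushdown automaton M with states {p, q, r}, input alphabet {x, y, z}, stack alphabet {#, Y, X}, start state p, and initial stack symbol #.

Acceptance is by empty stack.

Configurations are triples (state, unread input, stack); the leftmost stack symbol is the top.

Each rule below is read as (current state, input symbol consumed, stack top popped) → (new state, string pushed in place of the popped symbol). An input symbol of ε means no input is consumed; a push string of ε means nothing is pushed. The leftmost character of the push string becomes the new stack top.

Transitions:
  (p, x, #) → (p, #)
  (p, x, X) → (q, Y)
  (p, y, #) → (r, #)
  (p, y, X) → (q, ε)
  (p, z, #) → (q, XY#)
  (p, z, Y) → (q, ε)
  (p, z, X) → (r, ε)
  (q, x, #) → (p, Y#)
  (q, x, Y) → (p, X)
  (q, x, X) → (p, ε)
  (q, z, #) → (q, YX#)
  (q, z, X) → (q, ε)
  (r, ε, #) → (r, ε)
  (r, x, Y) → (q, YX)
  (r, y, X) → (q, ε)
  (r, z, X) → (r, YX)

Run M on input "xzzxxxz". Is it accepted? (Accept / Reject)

Accept

(p, xzzxxxz, #)
  read x, top #: go to p, push # → (p, zzxxxz, #)
  read z, top #: go to q, push XY# → (q, zxxxz, XY#)
  read z, top X: go to q, push ε → (q, xxxz, Y#)
  read x, top Y: go to p, push X → (p, xxz, X#)
  read x, top X: go to q, push Y → (q, xz, Y#)
  read x, top Y: go to p, push X → (p, z, X#)
  read z, top X: go to r, push ε → (r, ε, #)
  ε-move, top #: go to r, push ε → (r, ε, ε)
All input consumed and the stack is empty.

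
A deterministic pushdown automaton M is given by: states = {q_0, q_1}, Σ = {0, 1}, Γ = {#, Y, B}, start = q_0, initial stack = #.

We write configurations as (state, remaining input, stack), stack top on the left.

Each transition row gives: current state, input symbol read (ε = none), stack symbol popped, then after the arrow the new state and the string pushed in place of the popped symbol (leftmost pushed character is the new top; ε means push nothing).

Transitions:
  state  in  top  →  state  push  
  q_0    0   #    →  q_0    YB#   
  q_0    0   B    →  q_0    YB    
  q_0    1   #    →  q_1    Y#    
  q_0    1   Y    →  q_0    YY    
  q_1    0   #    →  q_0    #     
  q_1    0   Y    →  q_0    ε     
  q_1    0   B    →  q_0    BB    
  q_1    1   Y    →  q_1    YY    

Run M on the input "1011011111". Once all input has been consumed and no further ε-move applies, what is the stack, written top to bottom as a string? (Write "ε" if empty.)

YYYYYY#

(q_0, 1011011111, #)
  read 1, top #: go to q_1, push Y# → (q_1, 011011111, Y#)
  read 0, top Y: go to q_0, push ε → (q_0, 11011111, #)
  read 1, top #: go to q_1, push Y# → (q_1, 1011111, Y#)
  read 1, top Y: go to q_1, push YY → (q_1, 011111, YY#)
  read 0, top Y: go to q_0, push ε → (q_0, 11111, Y#)
  read 1, top Y: go to q_0, push YY → (q_0, 1111, YY#)
  read 1, top Y: go to q_0, push YY → (q_0, 111, YYY#)
  read 1, top Y: go to q_0, push YY → (q_0, 11, YYYY#)
  read 1, top Y: go to q_0, push YY → (q_0, 1, YYYYY#)
  read 1, top Y: go to q_0, push YY → (q_0, ε, YYYYYY#)
All input consumed in state q_0 with stack YYYYYY#.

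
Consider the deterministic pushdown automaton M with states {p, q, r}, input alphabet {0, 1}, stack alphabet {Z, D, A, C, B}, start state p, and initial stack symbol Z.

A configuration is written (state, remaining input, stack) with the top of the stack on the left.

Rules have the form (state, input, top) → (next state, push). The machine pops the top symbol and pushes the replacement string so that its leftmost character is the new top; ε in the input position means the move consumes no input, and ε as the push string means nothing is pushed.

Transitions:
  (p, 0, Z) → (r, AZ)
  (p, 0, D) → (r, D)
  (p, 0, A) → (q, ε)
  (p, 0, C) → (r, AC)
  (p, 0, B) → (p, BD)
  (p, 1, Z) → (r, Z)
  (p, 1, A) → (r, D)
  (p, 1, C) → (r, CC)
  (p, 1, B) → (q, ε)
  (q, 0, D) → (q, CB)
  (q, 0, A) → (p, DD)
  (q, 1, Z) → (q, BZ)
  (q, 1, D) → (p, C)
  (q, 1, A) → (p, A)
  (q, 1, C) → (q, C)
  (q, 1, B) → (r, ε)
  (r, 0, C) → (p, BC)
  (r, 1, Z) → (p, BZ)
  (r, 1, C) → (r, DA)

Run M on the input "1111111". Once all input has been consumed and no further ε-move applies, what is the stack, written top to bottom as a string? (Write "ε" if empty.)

(p, 1111111, Z) ⊢ (r, 111111, Z) ⊢ (p, 11111, BZ) ⊢ (q, 1111, Z) ⊢ (q, 111, BZ) ⊢ (r, 11, Z) ⊢ (p, 1, BZ) ⊢ (q, ε, Z)
All input consumed in state q with stack Z.

Z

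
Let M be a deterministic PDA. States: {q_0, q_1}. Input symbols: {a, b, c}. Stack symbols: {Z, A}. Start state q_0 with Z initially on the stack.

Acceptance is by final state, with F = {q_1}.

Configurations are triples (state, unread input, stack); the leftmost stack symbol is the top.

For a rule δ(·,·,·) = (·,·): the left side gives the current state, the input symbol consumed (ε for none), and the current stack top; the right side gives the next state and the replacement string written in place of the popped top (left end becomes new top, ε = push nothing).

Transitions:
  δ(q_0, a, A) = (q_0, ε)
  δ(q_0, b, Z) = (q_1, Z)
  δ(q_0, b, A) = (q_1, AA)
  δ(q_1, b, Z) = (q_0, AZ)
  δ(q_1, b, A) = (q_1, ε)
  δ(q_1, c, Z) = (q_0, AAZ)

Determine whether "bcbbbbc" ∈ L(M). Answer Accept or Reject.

Reject

(q_0, bcbbbbc, Z) ⊢ (q_1, cbbbbc, Z) ⊢ (q_0, bbbbc, AAZ) ⊢ (q_1, bbbc, AAAZ) ⊢ (q_1, bbc, AAZ) ⊢ (q_1, bc, AZ) ⊢ (q_1, c, Z) ⊢ (q_0, ε, AAZ)
All input consumed; state q_0 ∉ F and no further ε-move applies.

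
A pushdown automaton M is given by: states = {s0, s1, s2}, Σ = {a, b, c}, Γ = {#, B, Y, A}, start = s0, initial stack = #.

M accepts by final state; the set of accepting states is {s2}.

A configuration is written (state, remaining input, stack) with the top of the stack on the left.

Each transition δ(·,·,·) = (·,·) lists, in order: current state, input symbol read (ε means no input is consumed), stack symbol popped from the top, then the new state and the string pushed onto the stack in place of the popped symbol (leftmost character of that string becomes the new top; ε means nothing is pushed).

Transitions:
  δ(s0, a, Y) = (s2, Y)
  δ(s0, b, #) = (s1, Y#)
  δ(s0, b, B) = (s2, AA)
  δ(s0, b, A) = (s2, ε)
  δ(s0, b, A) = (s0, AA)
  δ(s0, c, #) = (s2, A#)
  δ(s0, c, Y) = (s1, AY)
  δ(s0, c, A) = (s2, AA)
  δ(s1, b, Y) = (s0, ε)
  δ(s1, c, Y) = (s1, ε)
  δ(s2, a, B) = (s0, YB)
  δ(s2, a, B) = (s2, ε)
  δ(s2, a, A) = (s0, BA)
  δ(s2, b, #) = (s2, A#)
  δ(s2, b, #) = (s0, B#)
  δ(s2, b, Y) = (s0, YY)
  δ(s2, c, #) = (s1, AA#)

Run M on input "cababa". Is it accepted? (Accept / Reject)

No computation consumes all input and reaches a final state.

Reject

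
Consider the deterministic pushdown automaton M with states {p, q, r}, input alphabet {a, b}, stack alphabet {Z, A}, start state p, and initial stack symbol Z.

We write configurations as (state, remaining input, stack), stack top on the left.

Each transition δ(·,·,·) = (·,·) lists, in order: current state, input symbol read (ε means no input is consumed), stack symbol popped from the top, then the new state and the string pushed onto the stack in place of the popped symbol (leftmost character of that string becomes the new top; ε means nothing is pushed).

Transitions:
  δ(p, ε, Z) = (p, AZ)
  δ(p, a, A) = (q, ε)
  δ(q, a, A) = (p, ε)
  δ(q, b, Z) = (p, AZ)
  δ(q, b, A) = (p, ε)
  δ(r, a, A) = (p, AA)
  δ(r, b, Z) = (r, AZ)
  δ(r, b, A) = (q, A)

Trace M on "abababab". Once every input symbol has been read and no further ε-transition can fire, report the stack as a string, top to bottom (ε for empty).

AZ

(p, abababab, Z)
  ε-move, top Z: go to p, push AZ → (p, abababab, AZ)
  read a, top A: go to q, push ε → (q, bababab, Z)
  read b, top Z: go to p, push AZ → (p, ababab, AZ)
  read a, top A: go to q, push ε → (q, babab, Z)
  read b, top Z: go to p, push AZ → (p, abab, AZ)
  read a, top A: go to q, push ε → (q, bab, Z)
  read b, top Z: go to p, push AZ → (p, ab, AZ)
  read a, top A: go to q, push ε → (q, b, Z)
  read b, top Z: go to p, push AZ → (p, ε, AZ)
All input consumed in state p with stack AZ.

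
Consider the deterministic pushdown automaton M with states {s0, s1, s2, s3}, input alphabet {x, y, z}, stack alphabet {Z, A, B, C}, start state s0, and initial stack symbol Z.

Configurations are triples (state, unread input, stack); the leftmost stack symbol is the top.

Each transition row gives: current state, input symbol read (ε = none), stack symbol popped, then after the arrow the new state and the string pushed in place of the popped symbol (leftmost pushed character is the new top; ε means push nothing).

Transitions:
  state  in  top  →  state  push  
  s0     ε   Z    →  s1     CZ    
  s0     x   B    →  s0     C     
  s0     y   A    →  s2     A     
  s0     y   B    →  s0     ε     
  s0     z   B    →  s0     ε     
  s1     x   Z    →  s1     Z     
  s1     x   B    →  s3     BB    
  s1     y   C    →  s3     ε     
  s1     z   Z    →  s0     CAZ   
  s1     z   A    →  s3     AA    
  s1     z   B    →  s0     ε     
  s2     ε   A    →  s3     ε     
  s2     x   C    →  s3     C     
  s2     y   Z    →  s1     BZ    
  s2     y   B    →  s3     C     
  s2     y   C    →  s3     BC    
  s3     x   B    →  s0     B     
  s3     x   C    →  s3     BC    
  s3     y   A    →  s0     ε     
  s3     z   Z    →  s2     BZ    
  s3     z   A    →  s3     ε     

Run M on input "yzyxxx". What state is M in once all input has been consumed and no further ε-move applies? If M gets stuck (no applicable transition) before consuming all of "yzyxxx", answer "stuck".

s0

(s0, yzyxxx, Z) ⊢ (s1, yzyxxx, CZ) ⊢ (s3, zyxxx, Z) ⊢ (s2, yxxx, BZ) ⊢ (s3, xxx, CZ) ⊢ (s3, xx, BCZ) ⊢ (s0, x, BCZ) ⊢ (s0, ε, CCZ)
All input consumed; M is in state s0.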